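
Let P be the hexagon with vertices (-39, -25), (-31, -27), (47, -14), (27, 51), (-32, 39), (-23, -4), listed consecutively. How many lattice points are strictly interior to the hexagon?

Using the shoelace formula, 2A = |((-39)·(-27) − (-31)·(-25)) + ((-31)·(-14) − 47·(-27)) + (47·51 − 27·(-14)) + (27·39 − (-32)·51) + ((-32)·(-4) − (-23)·39) + ((-23)·(-25) − (-39)·(-4))| = 8885, so the area is 8885/2.
Summing gcd(|Δx|,|Δy|) over the edges gives the boundary count: gcd(8,2) + gcd(78,13) + gcd(20,65) + gcd(59,12) + gcd(9,43) + gcd(16,21) = 2+13+5+1+1+1 = 23.
Pick's theorem gives I = A − B/2 + 1 = 8885/2 − 23/2 + 1 = 4432.

4432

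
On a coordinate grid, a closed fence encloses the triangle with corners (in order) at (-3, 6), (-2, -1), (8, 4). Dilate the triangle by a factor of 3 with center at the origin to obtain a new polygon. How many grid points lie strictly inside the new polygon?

Using the shoelace formula, 2A = |((-3)·(-1) − (-2)·6) + ((-2)·4 − 8·(-1)) + (8·6 − (-3)·4)| = 75, so the area is 37.5.
Summing gcd(|Δx|,|Δy|) over the edges gives the boundary count: gcd(1,7) + gcd(10,5) + gcd(11,2) = 1+5+1 = 7.
Scaling by 3 multiplies the area by 3² = 9 (so the new area is 337.5) and multiplies the boundary lattice-point count by 3, giving 21.
By Pick's theorem, the interior count of the dilated polygon is 337.5 − 21/2 + 1 = 328.

328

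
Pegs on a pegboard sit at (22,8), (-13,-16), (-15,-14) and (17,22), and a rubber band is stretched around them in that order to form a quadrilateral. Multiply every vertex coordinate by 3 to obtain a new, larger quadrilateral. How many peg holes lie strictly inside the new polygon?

Using the shoelace formula, 2A = |[22·(-16) − (-13)·8] + [(-13)·(-14) − (-15)·(-16)] + [(-15)·22 − 17·(-14)] + [17·8 − 22·22]| = 746, so the area is 373.
Summing gcd(|Δx|,|Δy|) over the edges gives the boundary count: gcd(35,24) + gcd(2,2) + gcd(32,36) + gcd(5,14) = 1+2+4+1 = 8.
Scaling by 3 multiplies the area by 3² = 9 (so the new area is 3357) and multiplies the boundary lattice-point count by 3, giving 24.
By Pick's theorem, the interior count of the dilated polygon is 3357 − 24/2 + 1 = 3346.

3346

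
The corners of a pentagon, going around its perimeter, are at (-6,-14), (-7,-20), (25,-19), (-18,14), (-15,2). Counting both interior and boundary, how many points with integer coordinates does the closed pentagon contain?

534

By the shoelace formula, twice the signed area is |((-6)·(-20) − (-7)·(-14)) + ((-7)·(-19) − 25·(-20)) + (25·14 − (-18)·(-19)) + ((-18)·2 − (-15)·14) + ((-15)·(-14) − (-6)·2)| = 1059, so the area is 529.5.
Summing gcd(|Δx|,|Δy|) over the edges gives the boundary count: gcd(1,6) + gcd(32,1) + gcd(43,33) + gcd(3,12) + gcd(9,16) = 1+1+1+3+1 = 7.
Pick's theorem gives I = A − B/2 + 1 = 529.5 − 7/2 + 1 = 527, so the closed region contains I + B = 527 + 7 = 534 lattice points.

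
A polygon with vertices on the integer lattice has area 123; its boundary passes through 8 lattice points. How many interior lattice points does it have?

120

From Pick's theorem, I = A − B/2 + 1 = 123 − 8/2 + 1 = 120.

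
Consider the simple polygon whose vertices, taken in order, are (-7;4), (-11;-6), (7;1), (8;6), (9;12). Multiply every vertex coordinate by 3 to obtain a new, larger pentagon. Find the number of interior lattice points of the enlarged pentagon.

1390

The shoelace formula gives twice the area as |[(-7)·(-6) − (-11)·4] + [(-11)·1 − 7·(-6)] + [7·6 − 8·1] + [8·12 − 9·6] + [9·4 − (-7)·12]| = 313, so the area is 156.5.
The number of boundary lattice points is Σ gcd(|Δx|,|Δy|) = gcd(4,10) + gcd(18,7) + gcd(1,5) + gcd(1,6) + gcd(16,8) = 2+1+1+1+8 = 13.
Scaling by 3 multiplies the area by 3² = 9 (so the new area is 1408.5) and multiplies the boundary lattice-point count by 3, giving 39.
By Pick's theorem, the interior count of the dilated polygon is 1408.5 − 39/2 + 1 = 1390.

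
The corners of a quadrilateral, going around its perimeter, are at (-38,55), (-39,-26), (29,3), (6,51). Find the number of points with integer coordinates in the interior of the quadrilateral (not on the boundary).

3747

By the shoelace formula, twice the signed area is |[(-38)·(-26) − (-39)·55] + [(-39)·3 − 29·(-26)] + [29·51 − 6·3] + [6·55 − (-38)·51]| = 7499, so the area is 3749.5.
Along each edge there are gcd(|Δx|,|Δy|)+1 lattice points, so counting each shared vertex once the boundary has gcd(1,81) + gcd(68,29) + gcd(23,48) + gcd(44,4) = 1+1+1+4 = 7.
Pick's theorem gives I = A − B/2 + 1 = 3749.5 − 7/2 + 1 = 3747.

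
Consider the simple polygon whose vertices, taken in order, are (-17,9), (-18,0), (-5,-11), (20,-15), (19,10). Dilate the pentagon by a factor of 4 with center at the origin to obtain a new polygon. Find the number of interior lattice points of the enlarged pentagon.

The shoelace formula gives twice the area as |[(-17)·0 − (-18)·9] + [(-18)·(-11) − (-5)·0] + [(-5)·(-15) − 20·(-11)] + [20·10 − 19·(-15)] + [19·9 − (-17)·10]| = 1481, so the area is 740.5.
Along each edge there are gcd(|Δx|,|Δy|)+1 lattice points, so counting each shared vertex once the boundary has gcd(1,9) + gcd(13,11) + gcd(25,4) + gcd(1,25) + gcd(36,1) = 1+1+1+1+1 = 5.
Scaling by 4 multiplies the area by 4² = 16 (so the new area is 11848) and multiplies the boundary lattice-point count by 4, giving 20.
By Pick's theorem, the interior count of the dilated polygon is 11848 − 20/2 + 1 = 11839.

11839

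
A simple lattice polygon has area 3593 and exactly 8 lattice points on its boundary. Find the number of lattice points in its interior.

From Pick's theorem, I = A − B/2 + 1 = 3593 − 8/2 + 1 = 3590.

3590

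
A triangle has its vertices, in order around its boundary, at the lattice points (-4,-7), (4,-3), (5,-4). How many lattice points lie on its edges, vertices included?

Summing gcd(|Δx|,|Δy|) over the edges gives the boundary count: gcd(8,4) + gcd(1,1) + gcd(9,3) = 4+1+3 = 8.

8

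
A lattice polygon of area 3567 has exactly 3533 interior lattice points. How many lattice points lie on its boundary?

70

Pick's theorem gives A = I + B/2 − 1, so B = 2(A − I + 1) = 2(3567 − 3533 + 1) = 70.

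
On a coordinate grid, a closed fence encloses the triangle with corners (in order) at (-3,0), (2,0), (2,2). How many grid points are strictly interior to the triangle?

2

By the shoelace formula, twice the signed area is |[(-3)·0 − 2·0] + [2·2 − 2·0] + [2·0 − (-3)·2]| = 10, so the area is 5.
Summing gcd(|Δx|,|Δy|) over the edges gives the boundary count: gcd(5,0) + gcd(0,2) + gcd(5,2) = 5+2+1 = 8.
By Pick's theorem A = I + B/2 − 1, so I = 5 − 8/2 + 1 = 2.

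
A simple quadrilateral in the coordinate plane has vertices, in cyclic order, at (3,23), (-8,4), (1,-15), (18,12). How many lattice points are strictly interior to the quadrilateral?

By the shoelace formula, twice the signed area is |(3·4 − (-8)·23) + ((-8)·(-15) − 1·4) + (1·12 − 18·(-15)) + (18·23 − 3·12)| = 972, so the area is 486.
Summing gcd(|Δx|,|Δy|) over the edges gives the boundary count: gcd(11,19) + gcd(9,19) + gcd(17,27) + gcd(15,11) = 1+1+1+1 = 4.
Pick's theorem gives I = A − B/2 + 1 = 486 − 4/2 + 1 = 485.

485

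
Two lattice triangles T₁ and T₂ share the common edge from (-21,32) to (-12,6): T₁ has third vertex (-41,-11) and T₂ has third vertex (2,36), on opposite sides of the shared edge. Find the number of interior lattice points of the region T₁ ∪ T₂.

The union is the simple quadrilateral with vertices (-21,32), (-41,-11), (-12,6), (2,36) in order.
The shoelace formula gives twice the area as |((-21)·(-11) − (-41)·32) + ((-41)·6 − (-12)·(-11)) + ((-12)·36 − 2·6) + (2·32 − (-21)·36)| = 1541, so the area is 770.5.
Summing gcd(|Δx|,|Δy|) over the edges gives the boundary count: gcd(20,43) + gcd(29,17) + gcd(14,30) + gcd(23,4) = 1+1+2+1 = 5.
By Pick's theorem I = A − B/2 + 1 = 770.5 − 5/2 + 1 = 769.

769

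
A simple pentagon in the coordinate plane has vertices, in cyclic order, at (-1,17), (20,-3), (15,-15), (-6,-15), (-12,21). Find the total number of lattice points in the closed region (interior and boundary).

714

Using the shoelace formula, 2A = |[(-1)·(-3) − 20·17] + [20·(-15) − 15·(-3)] + [15·(-15) − (-6)·(-15)] + [(-6)·21 − (-12)·(-15)] + [(-12)·17 − (-1)·21]| = 1396, so the area is 698.
Summing gcd(|Δx|,|Δy|) over the edges gives the boundary count: gcd(21,20) + gcd(5,12) + gcd(21,0) + gcd(6,36) + gcd(11,4) = 1+1+21+6+1 = 30.
Pick's theorem gives I = A − B/2 + 1 = 698 − 30/2 + 1 = 684, so the closed region contains I + B = 684 + 30 = 714 lattice points.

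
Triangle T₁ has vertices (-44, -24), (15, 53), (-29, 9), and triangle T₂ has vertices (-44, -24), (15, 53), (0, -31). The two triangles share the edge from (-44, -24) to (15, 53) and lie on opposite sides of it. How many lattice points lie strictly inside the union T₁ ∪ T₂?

The union is the simple quadrilateral with vertices (-44, -24), (-29, 9), (15, 53), (0, -31) in order.
Using the shoelace formula, 2A = |[(-44)·9 − (-29)·(-24)] + [(-29)·53 − 15·9] + [15·(-31) − 0·53] + [0·(-24) − (-44)·(-31)]| = 4593, so the area is 2296.5.
Along each edge there are gcd(|Δx|,|Δy|)+1 lattice points, so counting each shared vertex once the boundary has gcd(15,33) + gcd(44,44) + gcd(15,84) + gcd(44,7) = 3+44+3+1 = 51.
By Pick's theorem I = A − B/2 + 1 = 2296.5 − 51/2 + 1 = 2272.

2272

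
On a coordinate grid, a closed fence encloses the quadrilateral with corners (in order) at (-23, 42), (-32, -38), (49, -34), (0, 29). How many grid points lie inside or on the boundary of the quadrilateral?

3634

Using the shoelace formula, 2A = |((-23)·(-38) − (-32)·42) + ((-32)·(-34) − 49·(-38)) + (49·29 − 0·(-34)) + (0·42 − (-23)·29)| = 7256, so the area is 3628.
Along each edge there are gcd(|Δx|,|Δy|)+1 lattice points, so counting each shared vertex once the boundary has gcd(9,80) + gcd(81,4) + gcd(49,63) + gcd(23,13) = 1+1+7+1 = 10.
Pick's theorem gives I = A − B/2 + 1 = 3628 − 10/2 + 1 = 3624, so the closed region contains I + B = 3624 + 10 = 3634 lattice points.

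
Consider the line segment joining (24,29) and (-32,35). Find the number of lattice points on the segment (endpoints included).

The number of lattice points on a segment between lattice points is gcd(|Δx|,|Δy|) + 1 = gcd(56,6) + 1 = 2 + 1 = 3.

3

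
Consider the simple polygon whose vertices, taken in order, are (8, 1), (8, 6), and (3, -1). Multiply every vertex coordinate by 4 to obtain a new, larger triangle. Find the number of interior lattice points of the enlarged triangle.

187

By the shoelace formula, twice the signed area is |(8·6 − 8·1) + (8·(-1) − 3·6) + (3·1 − 8·(-1))| = 25, so the area is 12.5.
Summing gcd(|Δx|,|Δy|) over the edges gives the boundary count: gcd(0,5) + gcd(5,7) + gcd(5,2) = 5+1+1 = 7.
Scaling by 4 multiplies the area by 4² = 16 (so the new area is 200) and multiplies the boundary lattice-point count by 4, giving 28.
By Pick's theorem, the interior count of the dilated polygon is 200 − 28/2 + 1 = 187.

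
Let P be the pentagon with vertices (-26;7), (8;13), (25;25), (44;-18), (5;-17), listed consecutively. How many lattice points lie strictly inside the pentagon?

1565

The shoelace formula gives twice the area as |[(-26)·13 − 8·7] + [8·25 − 25·13] + [25·(-18) − 44·25] + [44·(-17) − 5·(-18)] + [5·7 − (-26)·(-17)]| = 3134, so the area is 1567.
Summing gcd(|Δx|,|Δy|) over the edges gives the boundary count: gcd(34,6) + gcd(17,12) + gcd(19,43) + gcd(39,1) + gcd(31,24) = 2+1+1+1+1 = 6.
By Pick's theorem A = I + B/2 − 1, so I = 1567 − 6/2 + 1 = 1565.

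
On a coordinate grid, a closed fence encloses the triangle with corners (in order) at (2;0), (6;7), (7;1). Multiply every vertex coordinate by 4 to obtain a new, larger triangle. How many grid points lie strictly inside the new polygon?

By the shoelace formula, twice the signed area is |(2·7 − 6·0) + (6·1 − 7·7) + (7·0 − 2·1)| = 31, so the area is 15.5.
The number of boundary lattice points is Σ gcd(|Δx|,|Δy|) = gcd(4,7) + gcd(1,6) + gcd(5,1) = 1+1+1 = 3.
Scaling by 4 multiplies the area by 4² = 16 (so the new area is 248) and multiplies the boundary lattice-point count by 4, giving 12.
By Pick's theorem, the interior count of the dilated polygon is 248 − 12/2 + 1 = 243.

243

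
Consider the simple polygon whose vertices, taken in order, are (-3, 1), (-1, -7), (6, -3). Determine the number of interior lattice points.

31

The shoelace formula gives twice the area as |[(-3)·(-7) − (-1)·1] + [(-1)·(-3) − 6·(-7)] + [6·1 − (-3)·(-3)]| = 64, so the area is 32.
The number of boundary lattice points is Σ gcd(|Δx|,|Δy|) = gcd(2,8) + gcd(7,4) + gcd(9,4) = 2+1+1 = 4.
Pick's theorem gives I = A − B/2 + 1 = 32 − 4/2 + 1 = 31.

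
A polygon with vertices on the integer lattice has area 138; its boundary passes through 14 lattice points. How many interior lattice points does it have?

From Pick's theorem, I = A − B/2 + 1 = 138 − 14/2 + 1 = 132.

132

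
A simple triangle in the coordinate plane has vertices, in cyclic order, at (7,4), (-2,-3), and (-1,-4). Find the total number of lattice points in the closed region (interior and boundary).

14

Using the shoelace formula, 2A = |[7·(-3) − (-2)·4] + [(-2)·(-4) − (-1)·(-3)] + [(-1)·4 − 7·(-4)]| = 16, so the area is 8.
The number of boundary lattice points is Σ gcd(|Δx|,|Δy|) = gcd(9,7) + gcd(1,1) + gcd(8,8) = 1+1+8 = 10.
Pick's theorem gives I = A − B/2 + 1 = 8 − 10/2 + 1 = 4, so the closed region contains I + B = 4 + 10 = 14 lattice points.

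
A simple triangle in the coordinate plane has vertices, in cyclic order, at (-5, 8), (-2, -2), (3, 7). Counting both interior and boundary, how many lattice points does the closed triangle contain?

41

By the shoelace formula, twice the signed area is |[(-5)·(-2) − (-2)·8] + [(-2)·7 − 3·(-2)] + [3·8 − (-5)·7]| = 77, so the area is 77/2.
The number of boundary lattice points is Σ gcd(|Δx|,|Δy|) = gcd(3,10) + gcd(5,9) + gcd(8,1) = 1+1+1 = 3.
Pick's theorem gives I = A − B/2 + 1 = 77/2 − 3/2 + 1 = 38, so the closed region contains I + B = 38 + 3 = 41 lattice points.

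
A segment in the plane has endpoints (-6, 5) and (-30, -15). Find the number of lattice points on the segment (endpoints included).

5

The number of lattice points on a segment between lattice points is gcd(|Δx|,|Δy|) + 1 = gcd(24,20) + 1 = 4 + 1 = 5.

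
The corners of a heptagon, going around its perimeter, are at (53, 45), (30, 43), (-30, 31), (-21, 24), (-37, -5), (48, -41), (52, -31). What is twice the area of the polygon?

Using the shoelace formula, 2A = |[53·43 − 30·45] + [30·31 − (-30)·43] + [(-30)·24 − (-21)·31] + [(-21)·(-5) − (-37)·24] + [(-37)·(-41) − 48·(-5)] + [48·(-31) − 52·(-41)] + [52·45 − 53·(-31)]| = 10457, so the area is 10457/2.

10457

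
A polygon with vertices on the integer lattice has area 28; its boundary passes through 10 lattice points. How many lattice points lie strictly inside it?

Pick's theorem A = I + B/2 − 1 rearranges to I = A − B/2 + 1 = 28 − 10/2 + 1 = 24.

24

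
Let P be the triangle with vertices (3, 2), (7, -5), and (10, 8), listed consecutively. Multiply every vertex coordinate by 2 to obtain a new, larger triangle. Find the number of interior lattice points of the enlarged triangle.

Using the shoelace formula, 2A = |[3·(-5) − 7·2] + [7·8 − 10·(-5)] + [10·2 − 3·8]| = 73, so the area is 36.5.
The number of boundary lattice points is Σ gcd(|Δx|,|Δy|) = gcd(4,7) + gcd(3,13) + gcd(7,6) = 1+1+1 = 3.
Scaling by 2 multiplies the area by 2² = 4 (so the new area is 146) and multiplies the boundary lattice-point count by 2, giving 6.
By Pick's theorem, the interior count of the dilated polygon is 146 − 6/2 + 1 = 144.

144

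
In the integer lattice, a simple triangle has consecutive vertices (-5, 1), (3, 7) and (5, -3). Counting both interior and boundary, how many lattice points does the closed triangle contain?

The shoelace formula gives twice the area as |[(-5)·7 − 3·1] + [3·(-3) − 5·7] + [5·1 − (-5)·(-3)]| = 92, so the area is 46.
Summing gcd(|Δx|,|Δy|) over the edges gives the boundary count: gcd(8,6) + gcd(2,10) + gcd(10,4) = 2+2+2 = 6.
Pick's theorem gives I = A − B/2 + 1 = 46 − 6/2 + 1 = 44, so the closed region contains I + B = 44 + 6 = 50 lattice points.

50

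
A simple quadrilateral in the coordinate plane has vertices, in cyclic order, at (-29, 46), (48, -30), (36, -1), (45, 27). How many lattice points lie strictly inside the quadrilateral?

By the shoelace formula, twice the signed area is |[(-29)·(-30) − 48·46] + [48·(-1) − 36·(-30)] + [36·27 − 45·(-1)] + [45·46 − (-29)·27]| = 3564, so the area is 1782.
Summing gcd(|Δx|,|Δy|) over the edges gives the boundary count: gcd(77,76) + gcd(12,29) + gcd(9,28) + gcd(74,19) = 1+1+1+1 = 4.
By Pick's theorem A = I + B/2 − 1, so I = 1782 − 4/2 + 1 = 1781.

1781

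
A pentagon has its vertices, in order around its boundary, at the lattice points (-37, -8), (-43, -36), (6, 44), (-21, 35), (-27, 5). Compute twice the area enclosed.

1687

Using the shoelace formula, 2A = |((-37)·(-36) − (-43)·(-8)) + ((-43)·44 − 6·(-36)) + (6·35 − (-21)·44) + ((-21)·5 − (-27)·35) + ((-27)·(-8) − (-37)·5)| = 1687, so the area is 843.5.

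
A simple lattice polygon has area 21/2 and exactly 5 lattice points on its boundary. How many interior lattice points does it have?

Pick's theorem A = I + B/2 − 1 rearranges to I = A − B/2 + 1 = 21/2 − 5/2 + 1 = 9.

9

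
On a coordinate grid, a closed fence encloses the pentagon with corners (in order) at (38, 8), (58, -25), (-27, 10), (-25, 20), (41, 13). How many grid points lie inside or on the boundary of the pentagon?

1561

The shoelace formula gives twice the area as |[38·(-25) − 58·8] + [58·10 − (-27)·(-25)] + [(-27)·20 − (-25)·10] + [(-25)·13 − 41·20] + [41·8 − 38·13]| = 3110, so the area is 1555.
The number of boundary lattice points is Σ gcd(|Δx|,|Δy|) = gcd(20,33) + gcd(85,35) + gcd(2,10) + gcd(66,7) + gcd(3,5) = 1+5+2+1+1 = 10.
Pick's theorem gives I = A − B/2 + 1 = 1555 − 10/2 + 1 = 1551, so the closed region contains I + B = 1551 + 10 = 1561 lattice points.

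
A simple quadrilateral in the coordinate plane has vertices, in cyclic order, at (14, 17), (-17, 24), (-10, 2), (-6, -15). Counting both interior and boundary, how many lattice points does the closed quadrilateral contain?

555

Using the shoelace formula, 2A = |(14·24 − (-17)·17) + ((-17)·2 − (-10)·24) + ((-10)·(-15) − (-6)·2) + ((-6)·17 − 14·(-15))| = 1101, so the area is 550.5.
Summing gcd(|Δx|,|Δy|) over the edges gives the boundary count: gcd(31,7) + gcd(7,22) + gcd(4,17) + gcd(20,32) = 1+1+1+4 = 7.
Pick's theorem gives I = A − B/2 + 1 = 550.5 − 7/2 + 1 = 548, so the closed region contains I + B = 548 + 7 = 555 lattice points.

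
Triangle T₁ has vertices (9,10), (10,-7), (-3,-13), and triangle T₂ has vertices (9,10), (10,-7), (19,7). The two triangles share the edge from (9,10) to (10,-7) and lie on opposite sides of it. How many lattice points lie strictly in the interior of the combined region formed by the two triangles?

The union is the simple quadrilateral with vertices (9,10), (-3,-13), (10,-7), (19,7) in order.
By the shoelace formula, twice the signed area is |[9·(-13) − (-3)·10] + [(-3)·(-7) − 10·(-13)] + [10·7 − 19·(-7)] + [19·10 − 9·7]| = 394, so the area is 197.
Along each edge there are gcd(|Δx|,|Δy|)+1 lattice points, so counting each shared vertex once the boundary has gcd(12,23) + gcd(13,6) + gcd(9,14) + gcd(10,3) = 1+1+1+1 = 4.
By Pick's theorem I = A − B/2 + 1 = 197 − 4/2 + 1 = 196.

196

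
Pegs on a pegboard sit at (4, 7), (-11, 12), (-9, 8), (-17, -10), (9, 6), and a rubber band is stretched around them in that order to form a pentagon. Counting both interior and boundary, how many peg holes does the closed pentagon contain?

By the shoelace formula, twice the signed area is |(4·12 − (-11)·7) + ((-11)·8 − (-9)·12) + ((-9)·(-10) − (-17)·8) + ((-17)·6 − 9·(-10)) + (9·7 − 4·6)| = 398, so the area is 199.
The number of boundary lattice points is Σ gcd(|Δx|,|Δy|) = gcd(15,5) + gcd(2,4) + gcd(8,18) + gcd(26,16) + gcd(5,1) = 5+2+2+2+1 = 12.
Pick's theorem gives I = A − B/2 + 1 = 199 − 12/2 + 1 = 194, so the closed region contains I + B = 194 + 12 = 206 lattice points.

206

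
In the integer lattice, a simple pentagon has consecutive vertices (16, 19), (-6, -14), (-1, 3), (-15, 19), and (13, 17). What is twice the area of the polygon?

643

By the shoelace formula, twice the signed area is |[16·(-14) − (-6)·19] + [(-6)·3 − (-1)·(-14)] + [(-1)·19 − (-15)·3] + [(-15)·17 − 13·19] + [13·19 − 16·17]| = 643, so the area is 643/2.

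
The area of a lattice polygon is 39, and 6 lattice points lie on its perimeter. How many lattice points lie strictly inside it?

37

From Pick's theorem, I = A − B/2 + 1 = 39 − 6/2 + 1 = 37.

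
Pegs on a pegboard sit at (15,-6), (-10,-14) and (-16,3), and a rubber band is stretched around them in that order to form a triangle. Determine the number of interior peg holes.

236

By the shoelace formula, twice the signed area is |(15·(-14) − (-10)·(-6)) + ((-10)·3 − (-16)·(-14)) + ((-16)·(-6) − 15·3)| = 473, so the area is 473/2.
The number of boundary lattice points is Σ gcd(|Δx|,|Δy|) = gcd(25,8) + gcd(6,17) + gcd(31,9) = 1+1+1 = 3.
Pick's theorem gives I = A − B/2 + 1 = 473/2 − 3/2 + 1 = 236.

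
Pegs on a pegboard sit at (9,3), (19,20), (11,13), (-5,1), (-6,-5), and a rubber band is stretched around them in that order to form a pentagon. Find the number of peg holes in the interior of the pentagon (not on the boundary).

Using the shoelace formula, 2A = |[9·20 − 19·3] + [19·13 − 11·20] + [11·1 − (-5)·13] + [(-5)·(-5) − (-6)·1] + [(-6)·3 − 9·(-5)]| = 284, so the area is 142.
Summing gcd(|Δx|,|Δy|) over the edges gives the boundary count: gcd(10,17) + gcd(8,7) + gcd(16,12) + gcd(1,6) + gcd(15,8) = 1+1+4+1+1 = 8.
Pick's theorem gives I = A − B/2 + 1 = 142 − 8/2 + 1 = 139.

139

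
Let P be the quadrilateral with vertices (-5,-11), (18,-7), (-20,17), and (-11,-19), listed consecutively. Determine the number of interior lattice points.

490

By the shoelace formula, twice the signed area is |((-5)·(-7) − 18·(-11)) + (18·17 − (-20)·(-7)) + ((-20)·(-19) − (-11)·17) + ((-11)·(-11) − (-5)·(-19))| = 992, so the area is 496.
Summing gcd(|Δx|,|Δy|) over the edges gives the boundary count: gcd(23,4) + gcd(38,24) + gcd(9,36) + gcd(6,8) = 1+2+9+2 = 14.
Pick's theorem gives I = A − B/2 + 1 = 496 − 14/2 + 1 = 490.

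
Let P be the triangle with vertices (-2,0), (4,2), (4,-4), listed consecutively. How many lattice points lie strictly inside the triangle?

The shoelace formula gives twice the area as |((-2)·2 − 4·0) + (4·(-4) − 4·2) + (4·0 − (-2)·(-4))| = 36, so the area is 18.
Summing gcd(|Δx|,|Δy|) over the edges gives the boundary count: gcd(6,2) + gcd(0,6) + gcd(6,4) = 2+6+2 = 10.
By Pick's theorem A = I + B/2 − 1, so I = 18 − 10/2 + 1 = 14.

14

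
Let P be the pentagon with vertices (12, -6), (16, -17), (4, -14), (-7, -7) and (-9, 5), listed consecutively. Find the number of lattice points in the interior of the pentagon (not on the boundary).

244

By the shoelace formula, twice the signed area is |(12·(-17) − 16·(-6)) + (16·(-14) − 4·(-17)) + (4·(-7) − (-7)·(-14)) + ((-7)·5 − (-9)·(-7)) + ((-9)·(-6) − 12·5)| = 494, so the area is 247.
The number of boundary lattice points is Σ gcd(|Δx|,|Δy|) = gcd(4,11) + gcd(12,3) + gcd(11,7) + gcd(2,12) + gcd(21,11) = 1+3+1+2+1 = 8.
Pick's theorem gives I = A − B/2 + 1 = 247 − 8/2 + 1 = 244.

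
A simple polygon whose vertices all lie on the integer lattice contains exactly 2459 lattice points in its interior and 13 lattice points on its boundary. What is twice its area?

Pick's theorem states A = I + B/2 − 1, so A = 2459 + 13/2 − 1 = 4929/2.
Hence 2A = 4929.

4929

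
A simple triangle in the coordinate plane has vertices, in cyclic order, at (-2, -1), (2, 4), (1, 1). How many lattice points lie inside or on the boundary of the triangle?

6

By the shoelace formula, twice the signed area is |[(-2)·4 − 2·(-1)] + [2·1 − 1·4] + [1·(-1) − (-2)·1]| = 7, so the area is 3.5.
The number of boundary lattice points is Σ gcd(|Δx|,|Δy|) = gcd(4,5) + gcd(1,3) + gcd(3,2) = 1+1+1 = 3.
Pick's theorem gives I = A − B/2 + 1 = 3.5 − 3/2 + 1 = 3, so the closed region contains I + B = 3 + 3 = 6 lattice points.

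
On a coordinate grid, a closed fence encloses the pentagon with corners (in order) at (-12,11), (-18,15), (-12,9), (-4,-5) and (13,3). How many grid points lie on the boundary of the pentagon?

12

Summing gcd(|Δx|,|Δy|) over the edges gives the boundary count: gcd(6,4) + gcd(6,6) + gcd(8,14) + gcd(17,8) + gcd(25,8) = 2+6+2+1+1 = 12.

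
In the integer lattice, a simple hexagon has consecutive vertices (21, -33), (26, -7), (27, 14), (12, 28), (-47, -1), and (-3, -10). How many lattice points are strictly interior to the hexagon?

By the shoelace formula, twice the signed area is |(21·(-7) − 26·(-33)) + (26·14 − 27·(-7)) + (27·28 − 12·14) + (12·(-1) − (-47)·28) + ((-47)·(-10) − (-3)·(-1)) + ((-3)·(-33) − 21·(-10))| = 3932, so the area is 1966.
Along each edge there are gcd(|Δx|,|Δy|)+1 lattice points, so counting each shared vertex once the boundary has gcd(5,26) + gcd(1,21) + gcd(15,14) + gcd(59,29) + gcd(44,9) + gcd(24,23) = 1+1+1+1+1+1 = 6.
By Pick's theorem A = I + B/2 − 1, so I = 1966 − 6/2 + 1 = 1964.

1964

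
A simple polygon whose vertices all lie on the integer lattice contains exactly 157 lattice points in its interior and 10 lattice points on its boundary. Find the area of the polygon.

161

By Pick's theorem, A = I + B/2 − 1 = 157 + 10/2 − 1 = 161.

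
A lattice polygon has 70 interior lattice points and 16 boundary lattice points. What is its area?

By Pick's theorem, A = I + B/2 − 1 = 70 + 16/2 − 1 = 77.

77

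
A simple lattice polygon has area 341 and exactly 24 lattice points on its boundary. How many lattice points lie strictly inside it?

Pick's theorem A = I + B/2 − 1 rearranges to I = A − B/2 + 1 = 341 − 24/2 + 1 = 330.

330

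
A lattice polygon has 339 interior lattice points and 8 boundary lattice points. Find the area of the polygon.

By Pick's theorem, A = I + B/2 − 1 = 339 + 8/2 − 1 = 342.

342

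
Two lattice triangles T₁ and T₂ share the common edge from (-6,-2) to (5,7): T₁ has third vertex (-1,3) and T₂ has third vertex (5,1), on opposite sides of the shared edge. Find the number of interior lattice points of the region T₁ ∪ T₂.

The union is the simple quadrilateral with vertices (-6,-2), (-1,3), (5,7), (5,1) in order.
The shoelace formula gives twice the area as |((-6)·3 − (-1)·(-2)) + ((-1)·7 − 5·3) + (5·1 − 5·7) + (5·(-2) − (-6)·1)| = 76, so the area is 38.
The number of boundary lattice points is Σ gcd(|Δx|,|Δy|) = gcd(5,5) + gcd(6,4) + gcd(0,6) + gcd(11,3) = 5+2+6+1 = 14.
By Pick's theorem I = A − B/2 + 1 = 38 − 14/2 + 1 = 32.

32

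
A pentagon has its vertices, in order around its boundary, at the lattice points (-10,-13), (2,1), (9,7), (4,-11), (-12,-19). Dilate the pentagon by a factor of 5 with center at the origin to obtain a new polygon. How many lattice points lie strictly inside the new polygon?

4316

Using the shoelace formula, 2A = |((-10)·1 − 2·(-13)) + (2·7 − 9·1) + (9·(-11) − 4·7) + (4·(-19) − (-12)·(-11)) + ((-12)·(-13) − (-10)·(-19))| = 348, so the area is 174.
Summing gcd(|Δx|,|Δy|) over the edges gives the boundary count: gcd(12,14) + gcd(7,6) + gcd(5,18) + gcd(16,8) + gcd(2,6) = 2+1+1+8+2 = 14.
Scaling by 5 multiplies the area by 5² = 25 (so the new area is 4350) and multiplies the boundary lattice-point count by 5, giving 70.
By Pick's theorem, the interior count of the dilated polygon is 4350 − 70/2 + 1 = 4316.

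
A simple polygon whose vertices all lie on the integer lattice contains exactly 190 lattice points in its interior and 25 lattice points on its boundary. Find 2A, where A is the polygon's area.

403

By Pick's theorem, A = I + B/2 − 1 = 190 + 25/2 − 1 = 403/2.
Hence 2A = 403.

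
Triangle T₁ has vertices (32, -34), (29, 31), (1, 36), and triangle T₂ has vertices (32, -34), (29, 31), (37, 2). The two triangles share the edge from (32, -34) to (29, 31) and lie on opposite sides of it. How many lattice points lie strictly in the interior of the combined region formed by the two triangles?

1118

The union is the simple quadrilateral with vertices (32, -34), (1, 36), (29, 31), (37, 2) in order.
Using the shoelace formula, 2A = |[32·36 − 1·(-34)] + [1·31 − 29·36] + [29·2 − 37·31] + [37·(-34) − 32·2]| = 2238, so the area is 1119.
Along each edge there are gcd(|Δx|,|Δy|)+1 lattice points, so counting each shared vertex once the boundary has gcd(31,70) + gcd(28,5) + gcd(8,29) + gcd(5,36) = 1+1+1+1 = 4.
By Pick's theorem I = A − B/2 + 1 = 1119 − 4/2 + 1 = 1118.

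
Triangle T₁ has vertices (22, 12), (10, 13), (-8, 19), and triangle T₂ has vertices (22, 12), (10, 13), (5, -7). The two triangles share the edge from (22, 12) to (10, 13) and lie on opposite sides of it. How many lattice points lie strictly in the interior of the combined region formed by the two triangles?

144

The union is the simple quadrilateral with vertices (22, 12), (-8, 19), (10, 13), (5, -7) in order.
By the shoelace formula, twice the signed area is |(22·19 − (-8)·12) + ((-8)·13 − 10·19) + (10·(-7) − 5·13) + (5·12 − 22·(-7))| = 299, so the area is 299/2.
The number of boundary lattice points is Σ gcd(|Δx|,|Δy|) = gcd(30,7) + gcd(18,6) + gcd(5,20) + gcd(17,19) = 1+6+5+1 = 13.
By Pick's theorem I = A − B/2 + 1 = 299/2 − 13/2 + 1 = 144.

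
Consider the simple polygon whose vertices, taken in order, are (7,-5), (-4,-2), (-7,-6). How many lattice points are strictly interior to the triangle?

26

The shoelace formula gives twice the area as |(7·(-2) − (-4)·(-5)) + ((-4)·(-6) − (-7)·(-2)) + ((-7)·(-5) − 7·(-6))| = 53, so the area is 53/2.
Along each edge there are gcd(|Δx|,|Δy|)+1 lattice points, so counting each shared vertex once the boundary has gcd(11,3) + gcd(3,4) + gcd(14,1) = 1+1+1 = 3.
By Pick's theorem A = I + B/2 − 1, so I = 53/2 − 3/2 + 1 = 26.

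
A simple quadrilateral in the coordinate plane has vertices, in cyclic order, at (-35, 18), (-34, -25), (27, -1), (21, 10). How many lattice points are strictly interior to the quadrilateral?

Using the shoelace formula, 2A = |((-35)·(-25) − (-34)·18) + ((-34)·(-1) − 27·(-25)) + (27·10 − 21·(-1)) + (21·18 − (-35)·10)| = 3215, so the area is 3215/2.
The number of boundary lattice points is Σ gcd(|Δx|,|Δy|) = gcd(1,43) + gcd(61,24) + gcd(6,11) + gcd(56,8) = 1+1+1+8 = 11.
Pick's theorem gives I = A − B/2 + 1 = 3215/2 − 11/2 + 1 = 1603.

1603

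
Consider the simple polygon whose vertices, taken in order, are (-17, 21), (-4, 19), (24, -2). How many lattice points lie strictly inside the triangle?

105

Using the shoelace formula, 2A = |[(-17)·19 − (-4)·21] + [(-4)·(-2) − 24·19] + [24·21 − (-17)·(-2)]| = 217, so the area is 108.5.
Summing gcd(|Δx|,|Δy|) over the edges gives the boundary count: gcd(13,2) + gcd(28,21) + gcd(41,23) = 1+7+1 = 9.
By Pick's theorem A = I + B/2 − 1, so I = 108.5 − 9/2 + 1 = 105.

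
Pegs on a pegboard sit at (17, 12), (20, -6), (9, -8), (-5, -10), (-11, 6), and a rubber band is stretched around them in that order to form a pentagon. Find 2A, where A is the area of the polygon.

The shoelace formula gives twice the area as |[17·(-6) − 20·12] + [20·(-8) − 9·(-6)] + [9·(-10) − (-5)·(-8)] + [(-5)·6 − (-11)·(-10)] + [(-11)·12 − 17·6]| = 952, so the area is 476.

952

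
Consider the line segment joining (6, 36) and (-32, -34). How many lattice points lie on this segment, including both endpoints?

The number of lattice points on a segment between lattice points is gcd(|Δx|,|Δy|) + 1 = gcd(38,70) + 1 = 2 + 1 = 3.

3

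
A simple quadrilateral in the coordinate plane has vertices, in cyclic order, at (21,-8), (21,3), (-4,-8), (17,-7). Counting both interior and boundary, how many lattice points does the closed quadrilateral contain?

Using the shoelace formula, 2A = |(21·3 − 21·(-8)) + (21·(-8) − (-4)·3) + ((-4)·(-7) − 17·(-8)) + (17·(-8) − 21·(-7))| = 250, so the area is 125.
The number of boundary lattice points is Σ gcd(|Δx|,|Δy|) = gcd(0,11) + gcd(25,11) + gcd(21,1) + gcd(4,1) = 11+1+1+1 = 14.
Pick's theorem gives I = A − B/2 + 1 = 125 − 14/2 + 1 = 119, so the closed region contains I + B = 119 + 14 = 133 lattice points.

133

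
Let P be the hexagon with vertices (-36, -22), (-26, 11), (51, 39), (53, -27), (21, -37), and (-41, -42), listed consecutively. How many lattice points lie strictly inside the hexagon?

Using the shoelace formula, 2A = |[(-36)·11 − (-26)·(-22)] + [(-26)·39 − 51·11] + [51·(-27) − 53·39] + [53·(-37) − 21·(-27)] + [21·(-42) − (-41)·(-37)] + [(-41)·(-22) − (-36)·(-42)]| = 10390, so the area is 5195.
Along each edge there are gcd(|Δx|,|Δy|)+1 lattice points, so counting each shared vertex once the boundary has gcd(10,33) + gcd(77,28) + gcd(2,66) + gcd(32,10) + gcd(62,5) + gcd(5,20) = 1+7+2+2+1+5 = 18.
Pick's theorem gives I = A − B/2 + 1 = 5195 − 18/2 + 1 = 5187.

5187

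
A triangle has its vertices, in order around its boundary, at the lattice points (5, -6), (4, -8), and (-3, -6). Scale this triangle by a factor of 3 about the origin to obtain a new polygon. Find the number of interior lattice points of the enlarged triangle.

58

Using the shoelace formula, 2A = |(5·(-8) − 4·(-6)) + (4·(-6) − (-3)·(-8)) + ((-3)·(-6) − 5·(-6))| = 16, so the area is 8.
Summing gcd(|Δx|,|Δy|) over the edges gives the boundary count: gcd(1,2) + gcd(7,2) + gcd(8,0) = 1+1+8 = 10.
Scaling by 3 multiplies the area by 3² = 9 (so the new area is 72) and multiplies the boundary lattice-point count by 3, giving 30.
By Pick's theorem, the interior count of the dilated polygon is 72 − 30/2 + 1 = 58.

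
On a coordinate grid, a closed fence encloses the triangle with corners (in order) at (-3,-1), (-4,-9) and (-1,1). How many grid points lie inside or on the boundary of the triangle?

Using the shoelace formula, 2A = |[(-3)·(-9) − (-4)·(-1)] + [(-4)·1 − (-1)·(-9)] + [(-1)·(-1) − (-3)·1]| = 14, so the area is 7.
Summing gcd(|Δx|,|Δy|) over the edges gives the boundary count: gcd(1,8) + gcd(3,10) + gcd(2,2) = 1+1+2 = 4.
Pick's theorem gives I = A − B/2 + 1 = 7 − 4/2 + 1 = 6, so the closed region contains I + B = 6 + 4 = 10 lattice points.

10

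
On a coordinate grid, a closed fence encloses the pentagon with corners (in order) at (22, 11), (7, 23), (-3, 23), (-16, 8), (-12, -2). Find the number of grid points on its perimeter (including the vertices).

Along each edge there are gcd(|Δx|,|Δy|)+1 lattice points, so counting each shared vertex once the boundary has gcd(15,12) + gcd(10,0) + gcd(13,15) + gcd(4,10) + gcd(34,13) = 3+10+1+2+1 = 17.

17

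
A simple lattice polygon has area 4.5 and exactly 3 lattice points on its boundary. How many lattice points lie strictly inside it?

4

Pick's theorem A = I + B/2 − 1 rearranges to I = A − B/2 + 1 = 4.5 − 3/2 + 1 = 4.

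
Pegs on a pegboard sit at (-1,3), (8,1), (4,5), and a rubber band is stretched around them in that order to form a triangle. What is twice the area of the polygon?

28

Using the shoelace formula, 2A = |((-1)·1 − 8·3) + (8·5 − 4·1) + (4·3 − (-1)·5)| = 28, so the area is 14.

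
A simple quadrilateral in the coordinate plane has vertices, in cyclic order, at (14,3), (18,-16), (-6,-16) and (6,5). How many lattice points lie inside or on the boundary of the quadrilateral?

340

By the shoelace formula, twice the signed area is |[14·(-16) − 18·3] + [18·(-16) − (-6)·(-16)] + [(-6)·5 − 6·(-16)] + [6·3 − 14·5]| = 648, so the area is 324.
Along each edge there are gcd(|Δx|,|Δy|)+1 lattice points, so counting each shared vertex once the boundary has gcd(4,19) + gcd(24,0) + gcd(12,21) + gcd(8,2) = 1+24+3+2 = 30.
Pick's theorem gives I = A − B/2 + 1 = 324 − 30/2 + 1 = 310, so the closed region contains I + B = 310 + 30 = 340 lattice points.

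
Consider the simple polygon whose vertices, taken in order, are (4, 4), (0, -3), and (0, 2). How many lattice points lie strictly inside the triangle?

By the shoelace formula, twice the signed area is |(4·(-3) − 0·4) + (0·2 − 0·(-3)) + (0·4 − 4·2)| = 20, so the area is 10.
Summing gcd(|Δx|,|Δy|) over the edges gives the boundary count: gcd(4,7) + gcd(0,5) + gcd(4,2) = 1+5+2 = 8.
By Pick's theorem A = I + B/2 − 1, so I = 10 − 8/2 + 1 = 7.

7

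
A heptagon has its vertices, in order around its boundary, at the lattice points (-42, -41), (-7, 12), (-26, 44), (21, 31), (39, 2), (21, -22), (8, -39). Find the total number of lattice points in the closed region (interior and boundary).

By the shoelace formula, twice the signed area is |[(-42)·12 − (-7)·(-41)] + [(-7)·44 − (-26)·12] + [(-26)·31 − 21·44] + [21·2 − 39·31] + [39·(-22) − 21·2] + [21·(-39) − 8·(-22)] + [8·(-41) − (-42)·(-39)]| = 7193, so the area is 3596.5.
The number of boundary lattice points is Σ gcd(|Δx|,|Δy|) = gcd(35,53) + gcd(19,32) + gcd(47,13) + gcd(18,29) + gcd(18,24) + gcd(13,17) + gcd(50,2) = 1+1+1+1+6+1+2 = 13.
Pick's theorem gives I = A − B/2 + 1 = 3596.5 − 13/2 + 1 = 3591, so the closed region contains I + B = 3591 + 13 = 3604 lattice points.

3604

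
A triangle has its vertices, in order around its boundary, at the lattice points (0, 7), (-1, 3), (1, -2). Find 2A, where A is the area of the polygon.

13

By the shoelace formula, twice the signed area is |[0·3 − (-1)·7] + [(-1)·(-2) − 1·3] + [1·7 − 0·(-2)]| = 13, so the area is 6.5.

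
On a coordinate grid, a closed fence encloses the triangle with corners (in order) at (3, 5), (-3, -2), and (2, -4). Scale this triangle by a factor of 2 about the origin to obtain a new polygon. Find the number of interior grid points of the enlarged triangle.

92

Using the shoelace formula, 2A = |(3·(-2) − (-3)·5) + ((-3)·(-4) − 2·(-2)) + (2·5 − 3·(-4))| = 47, so the area is 23.5.
The number of boundary lattice points is Σ gcd(|Δx|,|Δy|) = gcd(6,7) + gcd(5,2) + gcd(1,9) = 1+1+1 = 3.
Scaling by 2 multiplies the area by 2² = 4 (so the new area is 94) and multiplies the boundary lattice-point count by 2, giving 6.
By Pick's theorem, the interior count of the dilated polygon is 94 − 6/2 + 1 = 92.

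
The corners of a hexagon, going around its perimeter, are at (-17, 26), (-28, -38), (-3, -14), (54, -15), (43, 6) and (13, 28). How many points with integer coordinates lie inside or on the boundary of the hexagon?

The shoelace formula gives twice the area as |((-17)·(-38) − (-28)·26) + ((-28)·(-14) − (-3)·(-38)) + ((-3)·(-15) − 54·(-14)) + (54·6 − 43·(-15)) + (43·28 − 13·6) + (13·26 − (-17)·28)| = 5362, so the area is 2681.
Summing gcd(|Δx|,|Δy|) over the edges gives the boundary count: gcd(11,64) + gcd(25,24) + gcd(57,1) + gcd(11,21) + gcd(30,22) + gcd(30,2) = 1+1+1+1+2+2 = 8.
Pick's theorem gives I = A − B/2 + 1 = 2681 − 8/2 + 1 = 2678, so the closed region contains I + B = 2678 + 8 = 2686 lattice points.

2686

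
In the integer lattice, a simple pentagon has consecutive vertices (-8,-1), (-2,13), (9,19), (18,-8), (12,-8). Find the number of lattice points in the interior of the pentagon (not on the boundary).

The shoelace formula gives twice the area as |((-8)·13 − (-2)·(-1)) + ((-2)·19 − 9·13) + (9·(-8) − 18·19) + (18·(-8) − 12·(-8)) + (12·(-1) − (-8)·(-8))| = 799, so the area is 399.5.
The number of boundary lattice points is Σ gcd(|Δx|,|Δy|) = gcd(6,14) + gcd(11,6) + gcd(9,27) + gcd(6,0) + gcd(20,7) = 2+1+9+6+1 = 19.
By Pick's theorem A = I + B/2 − 1, so I = 399.5 − 19/2 + 1 = 391.

391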